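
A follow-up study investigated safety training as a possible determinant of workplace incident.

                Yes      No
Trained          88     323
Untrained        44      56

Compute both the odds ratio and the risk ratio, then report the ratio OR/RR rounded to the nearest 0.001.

Cells: a = 88, b = 323, c = 44, d = 56.
OR = (88·56)/(323·44) = 4928/14212 = 0.34675
Risk in exposed = 88/411 = 0.21411; risk in unexposed = 44/100 = 0.44000; RR = 0.48662
OR/RR = 0.34675 / 0.48662 = 0.71257
The outcome is not rare, so the OR lies further from 1 than the RR.

0.713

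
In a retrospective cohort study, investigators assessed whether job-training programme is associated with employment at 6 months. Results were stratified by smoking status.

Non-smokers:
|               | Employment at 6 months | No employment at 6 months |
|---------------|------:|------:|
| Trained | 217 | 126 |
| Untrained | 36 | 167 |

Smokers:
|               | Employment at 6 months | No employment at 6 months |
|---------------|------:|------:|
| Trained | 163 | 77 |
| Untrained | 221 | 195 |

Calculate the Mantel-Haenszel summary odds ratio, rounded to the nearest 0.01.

3.35

OR_MH = Σ(aᵢdᵢ/nᵢ) / Σ(bᵢcᵢ/nᵢ), where nᵢ is the stratum total.
Stratum 1 (Non-smokers): n = 546; a·d/n = 217·167/546 = 66.3718; b·c/n = 126·36/546 = 8.3077
Stratum 2 (Smokers): n = 656; a·d/n = 163·195/656 = 48.4527; b·c/n = 77·221/656 = 25.9405
OR_MH = (66.3718 + 48.4527) / (8.3077 + 25.9405) = 114.8245 / 34.2482 = 3.35271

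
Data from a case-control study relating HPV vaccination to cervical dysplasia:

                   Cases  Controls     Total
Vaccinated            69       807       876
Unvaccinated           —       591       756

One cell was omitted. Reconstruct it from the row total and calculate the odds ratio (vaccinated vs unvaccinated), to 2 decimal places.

The missing cell is in the unexposed row: 756 − 591 = 165.
So a = 69, b = 807, c = 165, d = 591.
OR = (a·d)/(b·c) = (69 × 591) / (807 × 165) = 40779 / 133155 = 0.30625

0.31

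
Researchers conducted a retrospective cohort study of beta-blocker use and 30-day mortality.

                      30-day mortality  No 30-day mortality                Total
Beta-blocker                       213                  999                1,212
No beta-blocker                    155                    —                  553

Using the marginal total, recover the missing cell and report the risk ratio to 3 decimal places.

The missing cell is in the unexposed row: 553 − 155 = 398.
So a = 213, b = 999, c = 155, d = 398.
RR = [a/(a+b)] / [c/(c+d)] = (213/1212) / (155/553) = 0.17574/0.28029 = 0.62700

0.627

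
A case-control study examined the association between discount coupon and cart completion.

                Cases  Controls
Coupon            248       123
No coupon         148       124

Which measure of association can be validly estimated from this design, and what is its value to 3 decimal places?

Cells: a = 248, b = 123, c = 148, d = 124.
This is a case-control study: participants were sampled on outcome status, so risks in the source population cannot be estimated directly — relative risk is not valid here. The odds ratio is the appropriate measure.
OR = (a·d)/(b·c) = (248 × 124) / (123 × 148) = 30752 / 18204 = 1.68930

1.689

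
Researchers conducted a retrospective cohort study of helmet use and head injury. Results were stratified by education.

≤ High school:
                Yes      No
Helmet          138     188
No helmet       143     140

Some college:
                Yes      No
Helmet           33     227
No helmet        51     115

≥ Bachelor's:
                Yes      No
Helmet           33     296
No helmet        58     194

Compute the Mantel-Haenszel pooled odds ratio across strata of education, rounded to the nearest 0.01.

OR_MH = Σ(aᵢdᵢ/nᵢ) / Σ(bᵢcᵢ/nᵢ), where nᵢ is the stratum total.
Stratum 1 (≤ High school): n = 609; a·d/n = 138·140/609 = 31.7241; b·c/n = 188·143/609 = 44.1445
Stratum 2 (Some college): n = 426; a·d/n = 33·115/426 = 8.9085; b·c/n = 227·51/426 = 27.1761
Stratum 3 (≥ Bachelor's): n = 581; a·d/n = 33·194/581 = 11.0189; b·c/n = 296·58/581 = 29.5491
OR_MH = (31.7241 + 8.9085 + 11.0189) / (44.1445 + 27.1761 + 29.5491) = 51.6515 / 100.8696 = 0.51206

0.51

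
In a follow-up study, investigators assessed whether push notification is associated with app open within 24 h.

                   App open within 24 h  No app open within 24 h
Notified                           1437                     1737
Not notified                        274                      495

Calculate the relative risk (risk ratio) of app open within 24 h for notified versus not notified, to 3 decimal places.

1.271

Cells: a = 1437, b = 1737, c = 274, d = 495.
Risk in exposed = 1437/3174 = 0.45274; risk in unexposed = 274/769 = 0.35631.
RR = 0.45274 / 0.35631 = 1.27065
The risk among the exposed is 1.27 times that among the unexposed.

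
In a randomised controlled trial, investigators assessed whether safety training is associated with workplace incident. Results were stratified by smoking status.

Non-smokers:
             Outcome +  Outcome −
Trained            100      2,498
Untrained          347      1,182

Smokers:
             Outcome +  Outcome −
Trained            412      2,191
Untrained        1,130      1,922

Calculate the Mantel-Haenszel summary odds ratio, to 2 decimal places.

0.26

OR_MH = Σ(aᵢdᵢ/nᵢ) / Σ(bᵢcᵢ/nᵢ), where nᵢ is the stratum total.
Stratum 1 (Non-smokers): n = 4127; a·d/n = 100·1182/4127 = 28.6407; b·c/n = 2498·347/4127 = 210.0330
Stratum 2 (Smokers): n = 5655; a·d/n = 412·1922/5655 = 140.0290; b·c/n = 2191·1130/5655 = 437.8126
OR_MH = (28.6407 + 140.0290) / (210.0330 + 437.8126) = 168.6697 / 647.8455 = 0.26035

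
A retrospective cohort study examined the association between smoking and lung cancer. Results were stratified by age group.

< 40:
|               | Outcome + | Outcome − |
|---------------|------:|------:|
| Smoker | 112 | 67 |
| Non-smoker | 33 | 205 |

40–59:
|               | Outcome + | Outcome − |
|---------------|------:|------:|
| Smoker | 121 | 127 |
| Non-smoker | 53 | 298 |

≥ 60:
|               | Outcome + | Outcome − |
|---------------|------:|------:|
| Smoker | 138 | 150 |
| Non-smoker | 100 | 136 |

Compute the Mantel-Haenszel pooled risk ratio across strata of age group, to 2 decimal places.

RR_MH = Σ(aᵢ·n₀ᵢ/nᵢ) / Σ(cᵢ·n₁ᵢ/nᵢ), with n₁ᵢ = aᵢ+bᵢ (exposed), n₀ᵢ = cᵢ+dᵢ (unexposed), nᵢ = n₁ᵢ+n₀ᵢ.
Stratum 1 (< 40): n₁ = 179, n₀ = 238, n = 417; a·n₀/n = 112·238/417 = 63.9233; c·n₁/n = 33·179/417 = 14.1655
Stratum 2 (40–59): n₁ = 248, n₀ = 351, n = 599; a·n₀/n = 121·351/599 = 70.9032; c·n₁/n = 53·248/599 = 21.9432
Stratum 3 (≥ 60): n₁ = 288, n₀ = 236, n = 524; a·n₀/n = 138·236/524 = 62.1527; c·n₁/n = 100·288/524 = 54.9618
RR_MH = (63.9233 + 70.9032 + 62.1527) / (14.1655 + 21.9432 + 54.9618) = 196.9791 / 91.0705 = 2.16293

2.16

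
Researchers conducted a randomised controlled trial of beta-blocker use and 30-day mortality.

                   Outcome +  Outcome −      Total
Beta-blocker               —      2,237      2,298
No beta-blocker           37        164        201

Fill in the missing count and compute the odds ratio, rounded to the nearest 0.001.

The missing cell is in the exposed row: 2298 − 2237 = 61.
So a = 61, b = 2237, c = 37, d = 164.
OR = (a·d)/(b·c) = (61 × 164) / (2237 × 37) = 10004 / 82769 = 0.12087

0.121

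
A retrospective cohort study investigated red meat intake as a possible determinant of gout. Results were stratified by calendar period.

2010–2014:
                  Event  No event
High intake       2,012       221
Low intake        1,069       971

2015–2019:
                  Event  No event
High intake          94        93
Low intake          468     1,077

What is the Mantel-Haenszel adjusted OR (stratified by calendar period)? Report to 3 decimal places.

OR_MH = Σ(aᵢdᵢ/nᵢ) / Σ(bᵢcᵢ/nᵢ), where nᵢ is the stratum total.
Stratum 1 (2010–2014): n = 4273; a·d/n = 2012·971/4273 = 457.2085; b·c/n = 221·1069/4273 = 55.2888
Stratum 2 (2015–2019): n = 1732; a·d/n = 94·1077/1732 = 58.4515; b·c/n = 93·468/1732 = 25.1293
OR_MH = (457.2085 + 58.4515) / (55.2888 + 25.1293) = 515.6600 / 80.4181 = 6.41224

6.412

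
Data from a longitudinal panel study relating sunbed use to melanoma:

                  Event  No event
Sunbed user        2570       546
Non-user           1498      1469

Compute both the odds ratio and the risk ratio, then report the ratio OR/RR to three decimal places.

2.826

Cells: a = 2570, b = 546, c = 1498, d = 1469.
OR = (2570·1469)/(546·1498) = 3775330/817908 = 4.61584
Risk in exposed = 2570/3116 = 0.82478; risk in unexposed = 1498/2967 = 0.50489; RR = 1.63358
OR/RR = 4.61584 / 1.63358 = 2.82559
The outcome is not rare, so the OR lies further from 1 than the RR.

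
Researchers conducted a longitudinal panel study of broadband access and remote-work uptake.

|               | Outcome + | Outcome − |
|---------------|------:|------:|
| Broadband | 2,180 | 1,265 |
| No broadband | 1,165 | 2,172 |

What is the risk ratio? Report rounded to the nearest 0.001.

Cells: a = 2180, b = 1265, c = 1165, d = 2172.
Risk in exposed = 2180/3445 = 0.63280; risk in unexposed = 1165/3337 = 0.34912.
RR = 0.63280 / 0.34912 = 1.81258
The risk among the exposed is 1.81 times that among the unexposed.

1.813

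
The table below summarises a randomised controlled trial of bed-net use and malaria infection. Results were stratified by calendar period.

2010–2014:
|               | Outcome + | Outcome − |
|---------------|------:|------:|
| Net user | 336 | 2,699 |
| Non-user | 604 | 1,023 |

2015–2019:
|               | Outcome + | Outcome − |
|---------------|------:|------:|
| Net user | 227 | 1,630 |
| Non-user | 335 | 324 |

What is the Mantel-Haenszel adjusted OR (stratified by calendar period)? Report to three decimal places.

OR_MH = Σ(aᵢdᵢ/nᵢ) / Σ(bᵢcᵢ/nᵢ), where nᵢ is the stratum total.
Stratum 1 (2010–2014): n = 4662; a·d/n = 336·1023/4662 = 73.7297; b·c/n = 2699·604/4662 = 349.6774
Stratum 2 (2015–2019): n = 2516; a·d/n = 227·324/2516 = 29.2321; b·c/n = 1630·335/2516 = 217.0310
OR_MH = (73.7297 + 29.2321) / (349.6774 + 217.0310) = 102.9618 / 566.7084 = 0.18168

0.182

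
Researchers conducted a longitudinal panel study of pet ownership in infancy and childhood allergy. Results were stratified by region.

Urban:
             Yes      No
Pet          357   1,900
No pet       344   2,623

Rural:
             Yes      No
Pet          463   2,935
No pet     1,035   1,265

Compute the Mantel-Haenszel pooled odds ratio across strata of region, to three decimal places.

OR_MH = Σ(aᵢdᵢ/nᵢ) / Σ(bᵢcᵢ/nᵢ), where nᵢ is the stratum total.
Stratum 1 (Urban): n = 5224; a·d/n = 357·2623/5224 = 179.2517; b·c/n = 1900·344/5224 = 125.1149
Stratum 2 (Rural): n = 5698; a·d/n = 463·1265/5698 = 102.7896; b·c/n = 2935·1035/5698 = 533.1213
OR_MH = (179.2517 + 102.7896) / (125.1149 + 533.1213) = 282.0413 / 658.2361 = 0.42848

0.428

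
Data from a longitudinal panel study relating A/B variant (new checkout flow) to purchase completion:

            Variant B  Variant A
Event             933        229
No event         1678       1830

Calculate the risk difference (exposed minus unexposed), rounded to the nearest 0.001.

0.246

Reading the table with exposure as columns: a = 933 (Variant B, case), b = 1678 (Variant B, non-case), c = 229 (Variant A, case), d = 1830.
Risk in exposed = 933/2611 = 0.357334; risk in unexposed = 229/2059 = 0.111219.
Risk difference = 0.357334 − 0.111219 = 0.246115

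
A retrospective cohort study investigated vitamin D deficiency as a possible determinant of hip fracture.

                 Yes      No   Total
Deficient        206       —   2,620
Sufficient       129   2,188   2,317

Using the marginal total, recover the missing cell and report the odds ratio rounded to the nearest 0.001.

The missing cell is in the exposed row: 2620 − 206 = 2414.
So a = 206, b = 2414, c = 129, d = 2188.
OR = (a·d)/(b·c) = (206 × 2188) / (2414 × 129) = 450728 / 311406 = 1.44740

1.447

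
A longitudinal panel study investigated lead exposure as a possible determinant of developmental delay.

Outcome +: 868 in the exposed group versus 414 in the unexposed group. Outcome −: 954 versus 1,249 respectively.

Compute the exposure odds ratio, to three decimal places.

From the description: a = 868, b = 954, c = 414, d = 1249.
OR = (a·d)/(b·c) = (868 × 1249) / (954 × 414) = 1084132 / 394956 = 2.74494
The odds of developmental delay are about 2.74 times as high in the exposed group.

2.745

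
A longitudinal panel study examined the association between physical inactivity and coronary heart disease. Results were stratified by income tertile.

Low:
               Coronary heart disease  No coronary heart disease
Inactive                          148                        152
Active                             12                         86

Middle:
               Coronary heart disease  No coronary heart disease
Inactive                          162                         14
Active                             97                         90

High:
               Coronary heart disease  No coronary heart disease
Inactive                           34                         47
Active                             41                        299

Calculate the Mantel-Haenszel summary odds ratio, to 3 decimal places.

OR_MH = Σ(aᵢdᵢ/nᵢ) / Σ(bᵢcᵢ/nᵢ), where nᵢ is the stratum total.
Stratum 1 (Low): n = 398; a·d/n = 148·86/398 = 31.9799; b·c/n = 152·12/398 = 4.5829
Stratum 2 (Middle): n = 363; a·d/n = 162·90/363 = 40.1653; b·c/n = 14·97/363 = 3.7410
Stratum 3 (High): n = 421; a·d/n = 34·299/421 = 24.1473; b·c/n = 47·41/421 = 4.5772
OR_MH = (31.9799 + 40.1653 + 24.1473) / (4.5829 + 3.7410 + 4.5772) = 96.2925 / 12.9012 = 7.46386

7.464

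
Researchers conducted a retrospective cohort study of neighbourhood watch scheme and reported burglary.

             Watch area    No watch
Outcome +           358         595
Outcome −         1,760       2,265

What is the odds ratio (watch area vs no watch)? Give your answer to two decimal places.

0.77

Reading the table with exposure as columns: a = 358 (Watch area, case), b = 1760 (Watch area, non-case), c = 595 (No watch, case), d = 2265.
OR = (a·d)/(b·c) = (358 × 2265) / (1760 × 595) = 810870 / 1047200 = 0.77432
Exposure is associated with lower odds of reported burglary (OR = 0.77 < 1).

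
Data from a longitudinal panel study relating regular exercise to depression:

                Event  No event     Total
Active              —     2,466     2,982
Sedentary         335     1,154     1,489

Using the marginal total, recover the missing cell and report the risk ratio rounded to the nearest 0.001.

The missing cell is in the exposed row: 2982 − 2466 = 516.
So a = 516, b = 2466, c = 335, d = 1154.
RR = [a/(a+b)] / [c/(c+d)] = (516/2982) / (335/1489) = 0.17304/0.22498 = 0.76912

0.769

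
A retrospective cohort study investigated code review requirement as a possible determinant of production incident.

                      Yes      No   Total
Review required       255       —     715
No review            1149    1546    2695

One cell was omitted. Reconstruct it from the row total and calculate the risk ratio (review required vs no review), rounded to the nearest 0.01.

0.84

The missing cell is in the exposed row: 715 − 255 = 460.
So a = 255, b = 460, c = 1149, d = 1546.
RR = [a/(a+b)] / [c/(c+d)] = (255/715) / (1149/2695) = 0.35664/0.42635 = 0.83651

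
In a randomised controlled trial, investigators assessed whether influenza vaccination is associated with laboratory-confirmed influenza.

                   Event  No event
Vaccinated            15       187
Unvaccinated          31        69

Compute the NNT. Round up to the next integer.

5

Risk in treated group = 15/202 = 0.07426; risk in control = 31/100 = 0.31000.
Absolute risk reduction = 0.31000 − 0.07426 = 0.23574
NNT = 1 / ARR = 1 / 0.23574 = 4.242 → round up → 5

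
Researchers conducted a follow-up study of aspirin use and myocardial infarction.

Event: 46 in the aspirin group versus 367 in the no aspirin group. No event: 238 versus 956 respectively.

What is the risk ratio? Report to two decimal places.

0.58

From the description: a = 46, b = 238, c = 367, d = 956.
Risk in exposed = 46/284 = 0.16197; risk in unexposed = 367/1323 = 0.27740.
RR = 0.16197 / 0.27740 = 0.58389
The risk is 42% lower among the exposed than among the unexposed.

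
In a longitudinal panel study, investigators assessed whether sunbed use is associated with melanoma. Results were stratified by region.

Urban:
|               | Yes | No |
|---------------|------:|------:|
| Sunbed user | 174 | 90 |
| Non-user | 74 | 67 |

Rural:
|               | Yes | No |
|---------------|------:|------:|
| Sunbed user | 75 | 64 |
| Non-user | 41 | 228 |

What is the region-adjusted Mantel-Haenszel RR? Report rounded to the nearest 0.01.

RR_MH = Σ(aᵢ·n₀ᵢ/nᵢ) / Σ(cᵢ·n₁ᵢ/nᵢ), with n₁ᵢ = aᵢ+bᵢ (exposed), n₀ᵢ = cᵢ+dᵢ (unexposed), nᵢ = n₁ᵢ+n₀ᵢ.
Stratum 1 (Urban): n₁ = 264, n₀ = 141, n = 405; a·n₀/n = 174·141/405 = 60.5778; c·n₁/n = 74·264/405 = 48.2370
Stratum 2 (Rural): n₁ = 139, n₀ = 269, n = 408; a·n₀/n = 75·269/408 = 49.4485; c·n₁/n = 41·139/408 = 13.9681
RR_MH = (60.5778 + 49.4485) / (48.2370 + 13.9681) = 110.0263 / 62.2052 = 1.76876

1.77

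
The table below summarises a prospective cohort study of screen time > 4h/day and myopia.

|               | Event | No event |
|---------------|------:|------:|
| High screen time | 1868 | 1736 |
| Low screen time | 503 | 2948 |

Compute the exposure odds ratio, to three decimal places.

Cells: a = 1868, b = 1736, c = 503, d = 2948.
OR = (a·d)/(b·c) = (1868 × 2948) / (1736 × 503) = 5506864 / 873208 = 6.30647
The odds of myopia are about 6.31 times as high in the high screen time group.

6.306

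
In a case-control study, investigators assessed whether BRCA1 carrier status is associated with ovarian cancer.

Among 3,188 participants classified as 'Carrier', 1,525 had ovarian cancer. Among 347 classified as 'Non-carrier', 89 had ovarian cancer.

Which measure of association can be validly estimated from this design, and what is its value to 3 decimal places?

From the description: a = 1525, b = 1663, c = 89, d = 258.
This is a case-control study: participants were sampled on outcome status, so risks in the source population cannot be estimated directly — relative risk is not valid here. The odds ratio is the appropriate measure.
OR = (a·d)/(b·c) = (1525 × 258) / (1663 × 89) = 393450 / 148007 = 2.65832

2.658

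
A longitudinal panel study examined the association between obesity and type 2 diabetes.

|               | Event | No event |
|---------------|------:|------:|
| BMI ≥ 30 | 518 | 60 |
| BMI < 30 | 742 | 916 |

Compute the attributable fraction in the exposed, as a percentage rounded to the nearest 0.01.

50.06

Cells: a = 518, b = 60, c = 742, d = 916.
Risk in exposed = 518/578 = 0.89619; risk in unexposed = 742/1658 = 0.44753.
RR = 0.89619/0.44753 = 2.00255
AR% = (RR − 1)/RR × 100 = (2.00255 − 1)/2.00255 × 100 = 50.0636%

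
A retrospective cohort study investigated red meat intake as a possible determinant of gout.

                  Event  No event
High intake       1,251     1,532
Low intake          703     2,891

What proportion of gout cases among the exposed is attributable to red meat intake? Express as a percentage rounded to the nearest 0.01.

Cells: a = 1251, b = 1532, c = 703, d = 2891.
Risk in exposed = 1251/2783 = 0.44951; risk in unexposed = 703/3594 = 0.19560.
RR = 0.44951/0.19560 = 2.29809
AR% = (RR − 1)/RR × 100 = (2.29809 − 1)/2.29809 × 100 = 56.4856%

56.49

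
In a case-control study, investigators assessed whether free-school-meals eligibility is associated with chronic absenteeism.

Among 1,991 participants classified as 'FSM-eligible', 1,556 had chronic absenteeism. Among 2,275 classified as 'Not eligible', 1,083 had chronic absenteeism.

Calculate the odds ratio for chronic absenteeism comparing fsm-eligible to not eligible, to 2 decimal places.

3.94

From the description: a = 1556, b = 435, c = 1083, d = 1192.
OR = (a·d)/(b·c) = (1556 × 1192) / (435 × 1083) = 1854752 / 471105 = 3.93702
The odds of chronic absenteeism are about 3.94 times as high in the fsm-eligible group.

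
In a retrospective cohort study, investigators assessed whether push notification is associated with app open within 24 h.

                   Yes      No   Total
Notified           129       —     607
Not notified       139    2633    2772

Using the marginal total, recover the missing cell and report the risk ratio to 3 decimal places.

The missing cell is in the exposed row: 607 − 129 = 478.
So a = 129, b = 478, c = 139, d = 2633.
RR = [a/(a+b)] / [c/(c+d)] = (129/607) / (139/2772) = 0.21252/0.05014 = 4.23818

4.238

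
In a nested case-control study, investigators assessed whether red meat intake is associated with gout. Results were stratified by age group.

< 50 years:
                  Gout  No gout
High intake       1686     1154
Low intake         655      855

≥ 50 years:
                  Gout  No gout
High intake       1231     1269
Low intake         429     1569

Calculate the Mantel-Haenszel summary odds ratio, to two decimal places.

2.58

OR_MH = Σ(aᵢdᵢ/nᵢ) / Σ(bᵢcᵢ/nᵢ), where nᵢ is the stratum total.
Stratum 1 (< 50 years): n = 4350; a·d/n = 1686·855/4350 = 331.3862; b·c/n = 1154·655/4350 = 173.7632
Stratum 2 (≥ 50 years): n = 4498; a·d/n = 1231·1569/4498 = 429.3995; b·c/n = 1269·429/4498 = 121.0318
OR_MH = (331.3862 + 429.3995) / (173.7632 + 121.0318) = 760.7857 / 294.7950 = 2.58073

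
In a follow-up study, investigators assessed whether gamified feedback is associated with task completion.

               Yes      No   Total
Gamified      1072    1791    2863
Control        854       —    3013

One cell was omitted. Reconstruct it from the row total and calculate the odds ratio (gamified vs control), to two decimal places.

The missing cell is in the unexposed row: 3013 − 854 = 2159.
So a = 1072, b = 1791, c = 854, d = 2159.
OR = (a·d)/(b·c) = (1072 × 2159) / (1791 × 854) = 2314448 / 1529514 = 1.51319

1.51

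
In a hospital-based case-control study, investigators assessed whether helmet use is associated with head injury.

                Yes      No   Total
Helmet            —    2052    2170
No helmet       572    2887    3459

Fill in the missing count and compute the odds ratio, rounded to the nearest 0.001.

The missing cell is in the exposed row: 2170 − 2052 = 118.
So a = 118, b = 2052, c = 572, d = 2887.
OR = (a·d)/(b·c) = (118 × 2887) / (2052 × 572) = 340666 / 1173744 = 0.29024

0.290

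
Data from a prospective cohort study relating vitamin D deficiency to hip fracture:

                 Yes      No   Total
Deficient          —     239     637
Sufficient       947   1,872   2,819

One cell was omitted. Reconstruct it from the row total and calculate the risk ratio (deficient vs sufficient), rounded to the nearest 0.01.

The missing cell is in the exposed row: 637 − 239 = 398.
So a = 398, b = 239, c = 947, d = 1872.
RR = [a/(a+b)] / [c/(c+d)] = (398/637) / (947/2819) = 0.62480/0.33593 = 1.85990

1.86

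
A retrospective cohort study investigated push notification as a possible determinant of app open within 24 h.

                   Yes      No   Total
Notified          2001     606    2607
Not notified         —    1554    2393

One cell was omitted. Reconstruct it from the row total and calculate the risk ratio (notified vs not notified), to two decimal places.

The missing cell is in the unexposed row: 2393 − 1554 = 839.
So a = 2001, b = 606, c = 839, d = 1554.
RR = [a/(a+b)] / [c/(c+d)] = (2001/2607) / (839/2393) = 0.76755/0.35061 = 2.18921

2.19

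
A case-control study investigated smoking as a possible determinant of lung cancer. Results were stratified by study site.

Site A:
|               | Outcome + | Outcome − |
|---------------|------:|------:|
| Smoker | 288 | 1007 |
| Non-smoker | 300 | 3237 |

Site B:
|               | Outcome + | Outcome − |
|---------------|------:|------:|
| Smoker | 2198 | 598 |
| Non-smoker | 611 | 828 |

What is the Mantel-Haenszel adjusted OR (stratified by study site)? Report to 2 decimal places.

4.18

OR_MH = Σ(aᵢdᵢ/nᵢ) / Σ(bᵢcᵢ/nᵢ), where nᵢ is the stratum total.
Stratum 1 (Site A): n = 4832; a·d/n = 288·3237/4832 = 192.9338; b·c/n = 1007·300/4832 = 62.5207
Stratum 2 (Site B): n = 4235; a·d/n = 2198·828/4235 = 429.7388; b·c/n = 598·611/4235 = 86.2758
OR_MH = (192.9338 + 429.7388) / (62.5207 + 86.2758) = 622.6726 / 148.7965 = 4.18473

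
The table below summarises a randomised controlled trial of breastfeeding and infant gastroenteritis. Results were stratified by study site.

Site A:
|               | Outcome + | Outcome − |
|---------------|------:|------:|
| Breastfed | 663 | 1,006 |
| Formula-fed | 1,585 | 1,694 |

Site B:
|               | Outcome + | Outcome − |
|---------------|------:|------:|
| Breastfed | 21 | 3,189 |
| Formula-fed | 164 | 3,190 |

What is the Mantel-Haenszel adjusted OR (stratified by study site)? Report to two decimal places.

OR_MH = Σ(aᵢdᵢ/nᵢ) / Σ(bᵢcᵢ/nᵢ), where nᵢ is the stratum total.
Stratum 1 (Site A): n = 4948; a·d/n = 663·1694/4948 = 226.9850; b·c/n = 1006·1585/4948 = 322.2534
Stratum 2 (Site B): n = 6564; a·d/n = 21·3190/6564 = 10.2057; b·c/n = 3189·164/6564 = 79.6764
OR_MH = (226.9850 + 10.2057) / (322.2534 + 79.6764) = 237.1907 / 401.9299 = 0.59013

0.59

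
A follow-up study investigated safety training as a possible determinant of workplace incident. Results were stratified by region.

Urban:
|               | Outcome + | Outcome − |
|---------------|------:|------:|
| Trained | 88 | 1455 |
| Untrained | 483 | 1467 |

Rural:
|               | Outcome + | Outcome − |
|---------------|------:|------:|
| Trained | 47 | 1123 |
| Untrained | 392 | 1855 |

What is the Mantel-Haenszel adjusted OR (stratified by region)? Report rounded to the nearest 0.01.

0.19

OR_MH = Σ(aᵢdᵢ/nᵢ) / Σ(bᵢcᵢ/nᵢ), where nᵢ is the stratum total.
Stratum 1 (Urban): n = 3493; a·d/n = 88·1467/3493 = 36.9585; b·c/n = 1455·483/3493 = 201.1924
Stratum 2 (Rural): n = 3417; a·d/n = 47·1855/3417 = 25.5151; b·c/n = 1123·392/3417 = 128.8311
OR_MH = (36.9585 + 25.5151) / (201.1924 + 128.8311) = 62.4736 / 330.0235 = 0.18930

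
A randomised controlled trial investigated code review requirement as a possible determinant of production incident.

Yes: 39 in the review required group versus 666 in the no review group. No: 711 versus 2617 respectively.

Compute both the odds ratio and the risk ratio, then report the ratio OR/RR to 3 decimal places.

From the description: a = 39, b = 711, c = 666, d = 2617.
OR = (39·2617)/(711·666) = 102063/473526 = 0.21554
Risk in exposed = 39/750 = 0.05200; risk in unexposed = 666/3283 = 0.20286; RR = 0.25633
OR/RR = 0.21554 / 0.25633 = 0.84086
The outcome is not rare, so the OR lies further from 1 than the RR.

0.841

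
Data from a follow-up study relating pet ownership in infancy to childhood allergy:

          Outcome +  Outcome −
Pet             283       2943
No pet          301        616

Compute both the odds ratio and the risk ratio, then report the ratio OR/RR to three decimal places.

Cells: a = 283, b = 2943, c = 301, d = 616.
OR = (283·616)/(2943·301) = 174328/885843 = 0.19679
Risk in exposed = 283/3226 = 0.08772; risk in unexposed = 301/917 = 0.32824; RR = 0.26725
OR/RR = 0.19679 / 0.26725 = 0.73635
The outcome is not rare, so the OR lies further from 1 than the RR.

0.736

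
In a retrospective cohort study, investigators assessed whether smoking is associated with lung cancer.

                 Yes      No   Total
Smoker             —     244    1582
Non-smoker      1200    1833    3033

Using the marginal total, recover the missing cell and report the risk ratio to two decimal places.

2.14

The missing cell is in the exposed row: 1582 − 244 = 1338.
So a = 1338, b = 244, c = 1200, d = 1833.
RR = [a/(a+b)] / [c/(c+d)] = (1338/1582) / (1200/3033) = 0.84576/0.39565 = 2.13767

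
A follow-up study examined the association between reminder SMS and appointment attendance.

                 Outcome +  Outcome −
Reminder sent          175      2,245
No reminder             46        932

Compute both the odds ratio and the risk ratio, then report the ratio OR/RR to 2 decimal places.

1.03

Cells: a = 175, b = 2245, c = 46, d = 932.
OR = (175·932)/(2245·46) = 163100/103270 = 1.57936
Risk in exposed = 175/2420 = 0.07231; risk in unexposed = 46/978 = 0.04703; RR = 1.53746
OR/RR = 1.57936 / 1.53746 = 1.02725
The outcome is rare in both groups, so OR ≈ RR (ratio near 1).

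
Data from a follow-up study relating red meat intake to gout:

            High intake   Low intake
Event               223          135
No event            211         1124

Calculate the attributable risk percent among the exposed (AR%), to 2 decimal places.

79.13

Reading the table with exposure as columns: a = 223 (High intake, case), b = 211 (High intake, non-case), c = 135 (Low intake, case), d = 1124.
Risk in exposed = 223/434 = 0.51382; risk in unexposed = 135/1259 = 0.10723.
RR = 0.51382/0.10723 = 4.79189
AR% = (RR − 1)/RR × 100 = (4.79189 − 1)/4.79189 × 100 = 79.1314%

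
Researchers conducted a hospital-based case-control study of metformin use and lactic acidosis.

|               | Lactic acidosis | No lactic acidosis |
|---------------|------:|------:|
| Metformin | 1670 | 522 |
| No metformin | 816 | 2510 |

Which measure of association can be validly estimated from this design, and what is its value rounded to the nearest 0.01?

Cells: a = 1670, b = 522, c = 816, d = 2510.
This is a hospital-based case-control study: participants were sampled on outcome status, so risks in the source population cannot be estimated directly — relative risk is not valid here. The odds ratio is the appropriate measure.
OR = (a·d)/(b·c) = (1670 × 2510) / (522 × 816) = 4191700 / 425952 = 9.84078

9.84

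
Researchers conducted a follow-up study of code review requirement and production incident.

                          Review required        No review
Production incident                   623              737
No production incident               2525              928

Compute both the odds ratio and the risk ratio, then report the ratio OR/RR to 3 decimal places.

0.695

Reading the table with exposure as columns: a = 623 (Review required, case), b = 2525 (Review required, non-case), c = 737 (No review, case), d = 928.
OR = (623·928)/(2525·737) = 578144/1860925 = 0.31068
Risk in exposed = 623/3148 = 0.19790; risk in unexposed = 737/1665 = 0.44264; RR = 0.44710
OR/RR = 0.31068 / 0.44710 = 0.69488
The outcome is not rare, so the OR lies further from 1 than the RR.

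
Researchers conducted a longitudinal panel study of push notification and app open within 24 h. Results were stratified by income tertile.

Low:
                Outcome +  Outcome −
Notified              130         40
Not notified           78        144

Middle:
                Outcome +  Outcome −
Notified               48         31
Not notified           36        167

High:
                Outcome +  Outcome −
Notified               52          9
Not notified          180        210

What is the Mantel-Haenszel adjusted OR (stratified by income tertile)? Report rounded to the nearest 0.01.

OR_MH = Σ(aᵢdᵢ/nᵢ) / Σ(bᵢcᵢ/nᵢ), where nᵢ is the stratum total.
Stratum 1 (Low): n = 392; a·d/n = 130·144/392 = 47.7551; b·c/n = 40·78/392 = 7.9592
Stratum 2 (Middle): n = 282; a·d/n = 48·167/282 = 28.4255; b·c/n = 31·36/282 = 3.9574
Stratum 3 (High): n = 451; a·d/n = 52·210/451 = 24.2129; b·c/n = 9·180/451 = 3.5920
OR_MH = (47.7551 + 28.4255 + 24.2129) / (7.9592 + 3.9574 + 3.5920) = 100.3935 / 15.5086 = 6.47339

6.47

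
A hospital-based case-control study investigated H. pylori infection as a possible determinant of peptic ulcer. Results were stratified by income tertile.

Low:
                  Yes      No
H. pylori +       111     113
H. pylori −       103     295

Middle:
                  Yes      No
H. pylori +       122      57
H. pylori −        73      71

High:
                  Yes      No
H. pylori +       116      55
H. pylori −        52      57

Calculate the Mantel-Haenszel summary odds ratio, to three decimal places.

OR_MH = Σ(aᵢdᵢ/nᵢ) / Σ(bᵢcᵢ/nᵢ), where nᵢ is the stratum total.
Stratum 1 (Low): n = 622; a·d/n = 111·295/622 = 52.6447; b·c/n = 113·103/622 = 18.7122
Stratum 2 (Middle): n = 323; a·d/n = 122·71/323 = 26.8173; b·c/n = 57·73/323 = 12.8824
Stratum 3 (High): n = 280; a·d/n = 116·57/280 = 23.6143; b·c/n = 55·52/280 = 10.2143
OR_MH = (52.6447 + 26.8173 + 23.6143) / (18.7122 + 12.8824 + 10.2143) = 103.0763 / 41.8089 = 2.46542

2.465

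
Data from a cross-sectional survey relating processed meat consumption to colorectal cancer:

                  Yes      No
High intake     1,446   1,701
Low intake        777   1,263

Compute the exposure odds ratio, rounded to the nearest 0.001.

1.382

Cells: a = 1446, b = 1701, c = 777, d = 1263.
OR = (a·d)/(b·c) = (1446 × 1263) / (1701 × 777) = 1826298 / 1321677 = 1.38180
The odds of colorectal cancer are about 1.38 times as high in the high intake group.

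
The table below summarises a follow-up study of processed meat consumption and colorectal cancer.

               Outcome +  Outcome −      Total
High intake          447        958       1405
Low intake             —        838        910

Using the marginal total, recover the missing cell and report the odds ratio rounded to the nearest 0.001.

5.431

The missing cell is in the unexposed row: 910 − 838 = 72.
So a = 447, b = 958, c = 72, d = 838.
OR = (a·d)/(b·c) = (447 × 838) / (958 × 72) = 374586 / 68976 = 5.43067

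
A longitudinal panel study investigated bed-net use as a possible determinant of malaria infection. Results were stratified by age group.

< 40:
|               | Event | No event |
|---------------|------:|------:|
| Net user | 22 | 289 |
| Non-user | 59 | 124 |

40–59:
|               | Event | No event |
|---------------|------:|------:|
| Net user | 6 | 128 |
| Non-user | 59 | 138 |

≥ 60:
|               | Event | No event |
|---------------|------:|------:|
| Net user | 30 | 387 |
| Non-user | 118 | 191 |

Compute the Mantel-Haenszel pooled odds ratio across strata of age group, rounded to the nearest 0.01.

OR_MH = Σ(aᵢdᵢ/nᵢ) / Σ(bᵢcᵢ/nᵢ), where nᵢ is the stratum total.
Stratum 1 (< 40): n = 494; a·d/n = 22·124/494 = 5.5223; b·c/n = 289·59/494 = 34.5162
Stratum 2 (40–59): n = 331; a·d/n = 6·138/331 = 2.5015; b·c/n = 128·59/331 = 22.8157
Stratum 3 (≥ 60): n = 726; a·d/n = 30·191/726 = 7.8926; b·c/n = 387·118/726 = 62.9008
OR_MH = (5.5223 + 2.5015 + 7.8926) / (34.5162 + 22.8157 + 62.9008) = 15.9163 / 120.2327 = 0.13238

0.13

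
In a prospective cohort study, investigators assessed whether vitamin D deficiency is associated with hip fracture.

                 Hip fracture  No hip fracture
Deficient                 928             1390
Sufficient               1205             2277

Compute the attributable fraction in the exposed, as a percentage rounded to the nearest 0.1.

Cells: a = 928, b = 1390, c = 1205, d = 2277.
Risk in exposed = 928/2318 = 0.40035; risk in unexposed = 1205/3482 = 0.34607.
RR = 0.40035/0.34607 = 1.15685
AR% = (RR − 1)/RR × 100 = (1.15685 − 1)/1.15685 × 100 = 13.5582%

13.6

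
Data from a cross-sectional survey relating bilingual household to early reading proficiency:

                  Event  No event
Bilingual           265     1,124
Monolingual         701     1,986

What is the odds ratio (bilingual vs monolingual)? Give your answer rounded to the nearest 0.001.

0.668

Cells: a = 265, b = 1124, c = 701, d = 1986.
OR = (a·d)/(b·c) = (265 × 1986) / (1124 × 701) = 526290 / 787924 = 0.66795
Exposure is associated with lower odds of early reading proficiency (OR = 0.67 < 1).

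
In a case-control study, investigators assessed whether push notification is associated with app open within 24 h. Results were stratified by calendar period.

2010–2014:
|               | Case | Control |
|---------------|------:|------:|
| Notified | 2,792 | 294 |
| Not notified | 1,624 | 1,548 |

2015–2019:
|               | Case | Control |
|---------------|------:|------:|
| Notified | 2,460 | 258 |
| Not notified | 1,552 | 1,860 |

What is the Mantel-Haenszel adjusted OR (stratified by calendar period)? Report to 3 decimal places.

10.148

OR_MH = Σ(aᵢdᵢ/nᵢ) / Σ(bᵢcᵢ/nᵢ), where nᵢ is the stratum total.
Stratum 1 (2010–2014): n = 6258; a·d/n = 2792·1548/6258 = 690.6385; b·c/n = 294·1624/6258 = 76.2953
Stratum 2 (2015–2019): n = 6130; a·d/n = 2460·1860/6130 = 746.4274; b·c/n = 258·1552/6130 = 65.3207
OR_MH = (690.6385 + 746.4274) / (76.2953 + 65.3207) = 1437.0659 / 141.6160 = 10.14762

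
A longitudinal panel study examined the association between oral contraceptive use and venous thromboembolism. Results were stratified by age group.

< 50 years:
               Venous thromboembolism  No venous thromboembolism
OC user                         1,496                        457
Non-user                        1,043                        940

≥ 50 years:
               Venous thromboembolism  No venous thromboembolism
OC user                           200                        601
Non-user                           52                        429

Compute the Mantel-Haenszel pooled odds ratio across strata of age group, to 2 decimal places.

OR_MH = Σ(aᵢdᵢ/nᵢ) / Σ(bᵢcᵢ/nᵢ), where nᵢ is the stratum total.
Stratum 1 (< 50 years): n = 3936; a·d/n = 1496·940/3936 = 357.2764; b·c/n = 457·1043/3936 = 121.1004
Stratum 2 (≥ 50 years): n = 1282; a·d/n = 200·429/1282 = 66.9267; b·c/n = 601·52/1282 = 24.3775
OR_MH = (357.2764 + 66.9267) / (121.1004 + 24.3775) = 424.2031 / 145.4779 = 2.91593

2.92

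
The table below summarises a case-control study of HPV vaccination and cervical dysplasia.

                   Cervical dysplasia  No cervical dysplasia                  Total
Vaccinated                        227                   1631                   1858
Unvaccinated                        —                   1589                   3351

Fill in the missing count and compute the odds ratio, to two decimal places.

0.13

The missing cell is in the unexposed row: 3351 − 1589 = 1762.
So a = 227, b = 1631, c = 1762, d = 1589.
OR = (a·d)/(b·c) = (227 × 1589) / (1631 × 1762) = 360703 / 2873822 = 0.12551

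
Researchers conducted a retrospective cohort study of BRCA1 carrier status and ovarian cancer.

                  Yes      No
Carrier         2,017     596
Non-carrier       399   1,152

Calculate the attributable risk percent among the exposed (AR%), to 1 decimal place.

66.7

Cells: a = 2017, b = 596, c = 399, d = 1152.
Risk in exposed = 2017/2613 = 0.77191; risk in unexposed = 399/1551 = 0.25725.
RR = 0.77191/0.25725 = 3.00058
AR% = (RR − 1)/RR × 100 = (3.00058 − 1)/3.00058 × 100 = 66.6731%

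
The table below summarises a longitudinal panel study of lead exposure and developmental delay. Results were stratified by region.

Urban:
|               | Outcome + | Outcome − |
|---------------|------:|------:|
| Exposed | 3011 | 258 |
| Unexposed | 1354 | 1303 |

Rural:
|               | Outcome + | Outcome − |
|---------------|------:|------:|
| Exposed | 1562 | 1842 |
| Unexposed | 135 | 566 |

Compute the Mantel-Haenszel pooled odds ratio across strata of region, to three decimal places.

7.341

OR_MH = Σ(aᵢdᵢ/nᵢ) / Σ(bᵢcᵢ/nᵢ), where nᵢ is the stratum total.
Stratum 1 (Urban): n = 5926; a·d/n = 3011·1303/5926 = 662.0542; b·c/n = 258·1354/5926 = 58.9490
Stratum 2 (Rural): n = 4105; a·d/n = 1562·566/4105 = 215.3695; b·c/n = 1842·135/4105 = 60.5773
OR_MH = (662.0542 + 215.3695) / (58.9490 + 60.5773) = 877.4237 / 119.5264 = 7.34084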